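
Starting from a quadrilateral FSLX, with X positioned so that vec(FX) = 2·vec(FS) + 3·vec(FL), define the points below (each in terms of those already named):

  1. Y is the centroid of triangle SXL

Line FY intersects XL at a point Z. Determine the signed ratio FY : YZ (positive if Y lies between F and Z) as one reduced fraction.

Choose coordinates F = (0, 0), S = (1, 0), L = (0, 1), X = (2, 3).
1. Y is the centroid of triangle SXL ⇒ Y = (1, 4/3)
line FY meets XL at Z = (3, 4)
Y = F + t·(Z−F) with t = 1/3, so FY:YZ = 1/3:2/3

FY:YZ = 1/2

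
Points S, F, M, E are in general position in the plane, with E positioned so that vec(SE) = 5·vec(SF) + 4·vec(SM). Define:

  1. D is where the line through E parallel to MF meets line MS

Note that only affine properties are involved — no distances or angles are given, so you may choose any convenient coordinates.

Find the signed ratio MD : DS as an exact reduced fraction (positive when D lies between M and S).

Set S = (0, 0), F = (1, 0), M = (0, 1), E = (5, 4); any affine frame gives the same invariant.
1. D is where the line through E parallel to MF meets line MS ⇒ D = (0, 9)
D = M + t·(S−M) with t = -8, so MD:DS = t:(1−t) = -8:9

MD:DS = -8/9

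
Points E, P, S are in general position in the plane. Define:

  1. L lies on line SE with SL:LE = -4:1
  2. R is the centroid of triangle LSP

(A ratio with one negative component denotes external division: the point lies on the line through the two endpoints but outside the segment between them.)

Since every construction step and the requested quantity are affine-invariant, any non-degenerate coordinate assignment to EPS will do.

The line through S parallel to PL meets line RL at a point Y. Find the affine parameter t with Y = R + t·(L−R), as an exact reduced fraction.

t = -2

Set E = (0, 0), P = (1, 0), S = (0, 1); any affine frame gives the same invariant.
1. L lies on line SE with SL:LE = -4:1 ⇒ L = (0, -1/3)
2. R is the centroid of triangle LSP ⇒ R = (1/3, 2/9)
through S parallel to PL: direction (-1, -1/3); meets RL at Y = (1, 4/3)
Y = R + t·(L−R) with t = -2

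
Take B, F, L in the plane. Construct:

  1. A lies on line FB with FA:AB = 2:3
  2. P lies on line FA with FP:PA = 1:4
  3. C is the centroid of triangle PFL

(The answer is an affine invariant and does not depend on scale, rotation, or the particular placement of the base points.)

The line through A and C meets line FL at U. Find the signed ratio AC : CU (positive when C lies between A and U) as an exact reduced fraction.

Choose coordinates B = (0, 0), F = (1, 0), L = (0, 1).
1. A lies on line FB with FA:AB = 2:3 ⇒ A = (3/5, 0)
2. P lies on line FA with FP:PA = 1:4 ⇒ P = (23/25, 0)
3. C is the centroid of triangle PFL ⇒ C = (16/25, 1/3)
line AC meets FL at U = (9/14, 5/14)
C = A + t·(U−A) with t = 14/15, so AC:CU = 14/15:1/15

AC:CU = 14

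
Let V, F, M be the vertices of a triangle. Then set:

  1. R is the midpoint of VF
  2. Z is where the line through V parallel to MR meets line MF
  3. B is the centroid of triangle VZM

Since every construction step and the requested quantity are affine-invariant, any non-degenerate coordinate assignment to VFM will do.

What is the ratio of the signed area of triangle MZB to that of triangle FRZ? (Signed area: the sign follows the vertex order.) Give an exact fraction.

Set V = (0, 0), F = (1, 0), M = (0, 1); any affine frame gives the same invariant.
1. R is the midpoint of VF ⇒ R = (1/2, 0)
2. Z is where the line through V parallel to MR meets line MF ⇒ Z = (-1, 2)
3. B is the centroid of triangle VZM ⇒ B = (-1/3, 1)
2·[MZB] = 1/3, 2·[FRZ] = -1
[MZB]:[FRZ] = 1/3:-1 = -1/3

[MZB]:[FRZ] = -1/3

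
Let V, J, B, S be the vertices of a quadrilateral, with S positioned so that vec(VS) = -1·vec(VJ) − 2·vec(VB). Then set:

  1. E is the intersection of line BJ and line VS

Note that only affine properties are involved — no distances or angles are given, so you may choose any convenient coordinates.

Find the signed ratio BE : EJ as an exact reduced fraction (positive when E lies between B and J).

BE:EJ = 1/2

Set V = (0, 0), J = (1, 0), B = (0, 1), S = (-1, -2); any affine frame gives the same invariant.
1. E is the intersection of line BJ and line VS ⇒ E = (1/3, 2/3)
E = B + t·(J−B) with t = 1/3, so BE:EJ = t:(1−t) = 1/3:2/3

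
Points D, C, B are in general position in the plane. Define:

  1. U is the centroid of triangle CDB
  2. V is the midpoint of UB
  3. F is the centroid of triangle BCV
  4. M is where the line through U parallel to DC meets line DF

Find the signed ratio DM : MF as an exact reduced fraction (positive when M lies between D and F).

Set D = (0, 0), C = (1, 0), B = (0, 1); any affine frame gives the same invariant.
1. U is the centroid of triangle CDB ⇒ U = (1/3, 1/3)
2. V is the midpoint of UB ⇒ V = (1/6, 2/3)
3. F is the centroid of triangle BCV ⇒ F = (7/18, 5/9)
4. M is where the line through U parallel to DC meets line DF ⇒ M = (7/30, 1/3)
M = D + t·(F−D) with t = 3/5, so DM:MF = t:(1−t) = 3/5:2/5

DM:MF = 3/2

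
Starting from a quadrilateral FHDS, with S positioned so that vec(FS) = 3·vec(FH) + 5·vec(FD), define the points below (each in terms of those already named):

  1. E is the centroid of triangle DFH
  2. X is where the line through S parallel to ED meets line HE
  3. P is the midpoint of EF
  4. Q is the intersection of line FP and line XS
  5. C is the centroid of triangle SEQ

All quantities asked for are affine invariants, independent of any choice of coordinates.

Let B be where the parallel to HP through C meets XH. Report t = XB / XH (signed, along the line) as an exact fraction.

Set F = (0, 0), H = (1, 0), D = (0, 1), S = (3, 5); any affine frame gives the same invariant.
1. E is the centroid of triangle DFH ⇒ E = (1/3, 1/3)
2. X is where the line through S parallel to ED meets line HE ⇒ X = (7, -3)
3. P is the midpoint of EF ⇒ P = (1/6, 1/6)
4. Q is the intersection of line FP and line XS ⇒ Q = (11/3, 11/3)
5. C is the centroid of triangle SEQ ⇒ C = (7/3, 3)
through C parallel to HP: direction (-5/6, 1/6); meets XH at B = (-89/9, 49/9)
B = X + t·(H−X) with t = 76/27

t = 76/27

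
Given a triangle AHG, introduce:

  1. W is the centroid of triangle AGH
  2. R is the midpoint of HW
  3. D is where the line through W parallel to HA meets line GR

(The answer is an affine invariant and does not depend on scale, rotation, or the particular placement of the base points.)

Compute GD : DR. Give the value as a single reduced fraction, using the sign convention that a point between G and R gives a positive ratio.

GD:DR = 4

Assign A = (0, 0), H = (1, 0), G = (0, 1) — the answer is frame-independent, so this choice is without loss of generality.
1. W is the centroid of triangle AGH ⇒ W = (1/3, 1/3)
2. R is the midpoint of HW ⇒ R = (2/3, 1/6)
3. D is where the line through W parallel to HA meets line GR ⇒ D = (8/15, 1/3)
D = G + t·(R−G) with t = 4/5, so GD:DR = t:(1−t) = 4/5:1/5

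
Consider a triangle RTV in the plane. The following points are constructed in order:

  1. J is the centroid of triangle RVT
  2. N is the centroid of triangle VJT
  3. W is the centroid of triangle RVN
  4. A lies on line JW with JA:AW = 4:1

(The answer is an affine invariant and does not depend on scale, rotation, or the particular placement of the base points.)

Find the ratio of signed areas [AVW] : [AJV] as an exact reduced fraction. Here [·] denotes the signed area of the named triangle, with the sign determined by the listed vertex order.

[AVW]:[AJV] = 1/4

Assign R = (0, 0), T = (1, 0), V = (0, 1) — the answer is frame-independent, so this choice is without loss of generality.
1. J is the centroid of triangle RVT ⇒ J = (1/3, 1/3)
2. N is the centroid of triangle VJT ⇒ N = (4/9, 4/9)
3. W is the centroid of triangle RVN ⇒ W = (4/27, 13/27)
4. A lies on line JW with JA:AW = 4:1 ⇒ A = (5/27, 61/135)
2·[AVW] = 2/135, 2·[AJV] = 8/135
[AVW]:[AJV] = 2/135:8/135 = 1/4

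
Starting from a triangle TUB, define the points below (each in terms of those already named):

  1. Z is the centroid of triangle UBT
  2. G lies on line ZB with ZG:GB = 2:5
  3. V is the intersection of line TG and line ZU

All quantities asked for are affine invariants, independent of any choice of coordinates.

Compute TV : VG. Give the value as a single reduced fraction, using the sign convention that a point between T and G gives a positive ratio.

Work in coordinates with T = (0, 0), U = (1, 0), B = (0, 1).
1. Z is the centroid of triangle UBT ⇒ Z = (1/3, 1/3)
2. G lies on line ZB with ZG:GB = 2:5 ⇒ G = (5/21, 11/21)
3. V is the intersection of line TG and line ZU ⇒ V = (5/27, 11/27)
V = T + t·(G−T) with t = 7/9, so TV:VG = t:(1−t) = 7/9:2/9

TV:VG = 7/2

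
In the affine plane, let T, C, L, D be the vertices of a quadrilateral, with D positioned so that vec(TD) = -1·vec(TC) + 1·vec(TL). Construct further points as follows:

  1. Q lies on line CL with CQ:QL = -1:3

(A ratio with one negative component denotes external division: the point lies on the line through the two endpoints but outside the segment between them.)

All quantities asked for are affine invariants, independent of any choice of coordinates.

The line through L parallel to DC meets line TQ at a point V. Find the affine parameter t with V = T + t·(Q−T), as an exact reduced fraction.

Work in coordinates with T = (0, 0), C = (1, 0), L = (0, 1), D = (-1, 1).
1. Q lies on line CL with CQ:QL = -1:3 ⇒ Q = (3/2, -1/2)
through L parallel to DC: direction (2, -1); meets TQ at V = (6, -2)
V = T + t·(Q−T) with t = 4

t = 4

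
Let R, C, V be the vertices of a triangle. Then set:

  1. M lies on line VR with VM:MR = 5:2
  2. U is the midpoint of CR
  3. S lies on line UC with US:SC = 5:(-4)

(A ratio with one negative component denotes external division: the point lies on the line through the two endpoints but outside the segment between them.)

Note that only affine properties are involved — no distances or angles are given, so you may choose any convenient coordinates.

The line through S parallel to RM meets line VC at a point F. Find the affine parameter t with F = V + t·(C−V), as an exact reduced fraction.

Set R = (0, 0), C = (1, 0), V = (0, 1); any affine frame gives the same invariant.
1. M lies on line VR with VM:MR = 5:2 ⇒ M = (0, 2/7)
2. U is the midpoint of CR ⇒ U = (1/2, 0)
3. S lies on line UC with US:SC = 5:(-4) ⇒ S = (3, 0)
through S parallel to RM: direction (0, 2/7); meets VC at F = (3, -2)
F = V + t·(C−V) with t = 3

t = 3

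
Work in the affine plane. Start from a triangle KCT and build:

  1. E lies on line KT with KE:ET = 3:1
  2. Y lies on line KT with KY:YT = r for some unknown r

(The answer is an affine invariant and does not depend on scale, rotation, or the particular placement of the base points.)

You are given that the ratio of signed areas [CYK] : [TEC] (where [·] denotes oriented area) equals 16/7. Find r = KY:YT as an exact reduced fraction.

r = 4/3

Set K = (0, 0), C = (1, 0), T = (0, 1); any affine frame gives the same invariant.
1. E lies on line KT with KE:ET = 3:1 ⇒ E = (0, 3/4)
2. With KY:YT = r, write λ = r/(r+1) so Y = K + λ·(T−K); Y is affine-linear in λ
Every point depending on Y is an affine combination of Y and λ-independent points, so each such coordinate is linear in λ; the λ² term in each signed area is a multiple of (T−K)×(T−K) = 0, so 2·[CYK] and 2·[TEC] are each linear in λ. Evaluating at λ=0 and λ=1:
  2·[CYK] = λ,   2·[TEC] = 1/4
So [CYK]:[TEC] = (λ) / (1/4). Setting this equal to 16/7:
  λ = 16/7·(1/4)  ⇒  λ = 4/7
Then r = λ/(1−λ) = (4/7)/(3/7) = 4/3. Check: with r = 4/3, Y = (0, 4/7) and [CYK]:[TEC] = 16/7 as required.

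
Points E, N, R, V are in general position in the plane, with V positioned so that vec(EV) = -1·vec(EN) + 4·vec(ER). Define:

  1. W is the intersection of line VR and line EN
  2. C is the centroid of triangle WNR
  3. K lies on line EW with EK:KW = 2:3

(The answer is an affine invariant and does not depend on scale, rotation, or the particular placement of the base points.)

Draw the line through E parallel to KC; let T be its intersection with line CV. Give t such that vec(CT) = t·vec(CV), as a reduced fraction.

Work in coordinates with E = (0, 0), N = (1, 0), R = (0, 1), V = (-1, 4).
1. W is the intersection of line VR and line EN ⇒ W = (1/3, 0)
2. C is the centroid of triangle WNR ⇒ C = (4/9, 1/3)
3. K lies on line EW with EK:KW = 2:3 ⇒ K = (2/15, 0)
through E parallel to KC: direction (14/45, 1/3); meets CV at T = (266/657, 95/219)
T = C + t·(V−C) with t = 2/73

t = 2/73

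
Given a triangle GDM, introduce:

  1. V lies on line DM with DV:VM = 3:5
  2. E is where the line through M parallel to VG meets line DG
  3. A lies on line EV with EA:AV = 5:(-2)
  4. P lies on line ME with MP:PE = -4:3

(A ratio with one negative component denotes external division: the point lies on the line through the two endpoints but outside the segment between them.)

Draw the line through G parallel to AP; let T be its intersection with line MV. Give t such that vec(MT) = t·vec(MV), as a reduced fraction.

t = 127/112

Set G = (0, 0), D = (1, 0), M = (0, 1); any affine frame gives the same invariant.
1. V lies on line DM with DV:VM = 3:5 ⇒ V = (5/8, 3/8)
2. E is where the line through M parallel to VG meets line DG ⇒ E = (-5/3, 0)
3. A lies on line EV with EA:AV = 5:(-2) ⇒ A = (155/72, 5/8)
4. P lies on line ME with MP:PE = -4:3 ⇒ P = (-20/3, -3)
through G parallel to AP: direction (-635/72, -29/8); meets MV at T = (635/896, 261/896)
T = M + t·(V−M) with t = 127/112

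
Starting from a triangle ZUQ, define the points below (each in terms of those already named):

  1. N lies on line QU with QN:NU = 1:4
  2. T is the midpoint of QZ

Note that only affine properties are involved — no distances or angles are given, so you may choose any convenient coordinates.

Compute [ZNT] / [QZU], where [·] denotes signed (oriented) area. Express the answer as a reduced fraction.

[ZNT]:[QZU] = 1/10

Set Z = (0, 0), U = (1, 0), Q = (0, 1); any affine frame gives the same invariant.
1. N lies on line QU with QN:NU = 1:4 ⇒ N = (1/5, 4/5)
2. T is the midpoint of QZ ⇒ T = (0, 1/2)
2·[ZNT] = 1/10, 2·[QZU] = 1
[ZNT]:[QZU] = 1/10:1 = 1/10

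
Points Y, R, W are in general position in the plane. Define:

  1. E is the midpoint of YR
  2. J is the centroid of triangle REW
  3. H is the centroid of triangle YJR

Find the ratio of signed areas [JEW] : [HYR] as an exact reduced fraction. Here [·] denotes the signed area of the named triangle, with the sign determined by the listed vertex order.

[JEW]:[HYR] = -3/2

Set Y = (0, 0), R = (1, 0), W = (0, 1); any affine frame gives the same invariant.
1. E is the midpoint of YR ⇒ E = (1/2, 0)
2. J is the centroid of triangle REW ⇒ J = (1/2, 1/3)
3. H is the centroid of triangle YJR ⇒ H = (1/2, 1/9)
2·[JEW] = -1/6, 2·[HYR] = 1/9
[JEW]:[HYR] = -1/6:1/9 = -3/2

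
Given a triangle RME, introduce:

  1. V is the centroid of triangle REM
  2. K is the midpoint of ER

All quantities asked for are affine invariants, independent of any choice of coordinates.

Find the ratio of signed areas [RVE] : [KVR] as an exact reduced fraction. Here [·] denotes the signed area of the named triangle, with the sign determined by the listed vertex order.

Choose coordinates R = (0, 0), M = (1, 0), E = (0, 1).
1. V is the centroid of triangle REM ⇒ V = (1/3, 1/3)
2. K is the midpoint of ER ⇒ K = (0, 1/2)
2·[RVE] = 1/3, 2·[KVR] = -1/6
[RVE]:[KVR] = 1/3:-1/6 = -2

[RVE]:[KVR] = -2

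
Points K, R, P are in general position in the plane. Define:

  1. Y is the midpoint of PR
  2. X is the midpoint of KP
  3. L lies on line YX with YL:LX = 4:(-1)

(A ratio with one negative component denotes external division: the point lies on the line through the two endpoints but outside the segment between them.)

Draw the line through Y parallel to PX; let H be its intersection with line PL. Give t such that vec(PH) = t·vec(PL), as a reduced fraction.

t = -3

Set K = (0, 0), R = (1, 0), P = (0, 1); any affine frame gives the same invariant.
1. Y is the midpoint of PR ⇒ Y = (1/2, 1/2)
2. X is the midpoint of KP ⇒ X = (0, 1/2)
3. L lies on line YX with YL:LX = 4:(-1) ⇒ L = (-1/6, 1/2)
through Y parallel to PX: direction (0, -1/2); meets PL at H = (1/2, 5/2)
H = P + t·(L−P) with t = -3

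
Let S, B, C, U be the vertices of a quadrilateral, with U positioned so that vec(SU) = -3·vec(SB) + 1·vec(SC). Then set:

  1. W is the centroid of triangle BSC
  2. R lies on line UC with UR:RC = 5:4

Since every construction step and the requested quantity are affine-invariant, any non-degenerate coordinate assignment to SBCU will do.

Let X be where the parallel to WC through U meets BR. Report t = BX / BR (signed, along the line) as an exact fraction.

t = 21/11

Set S = (0, 0), B = (1, 0), C = (0, 1), U = (-3, 1); any affine frame gives the same invariant.
1. W is the centroid of triangle BSC ⇒ W = (1/3, 1/3)
2. R lies on line UC with UR:RC = 5:4 ⇒ R = (-4/3, 1)
through U parallel to WC: direction (-1/3, 2/3); meets BR at X = (-38/11, 21/11)
X = B + t·(R−B) with t = 21/11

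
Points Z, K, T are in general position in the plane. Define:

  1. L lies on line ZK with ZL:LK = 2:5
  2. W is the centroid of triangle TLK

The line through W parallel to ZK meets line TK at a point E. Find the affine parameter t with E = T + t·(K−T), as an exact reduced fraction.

t = 2/3

Set Z = (0, 0), K = (1, 0), T = (0, 1); any affine frame gives the same invariant.
1. L lies on line ZK with ZL:LK = 2:5 ⇒ L = (2/7, 0)
2. W is the centroid of triangle TLK ⇒ W = (3/7, 1/3)
through W parallel to ZK: direction (1, 0); meets TK at E = (2/3, 1/3)
E = T + t·(K−T) with t = 2/3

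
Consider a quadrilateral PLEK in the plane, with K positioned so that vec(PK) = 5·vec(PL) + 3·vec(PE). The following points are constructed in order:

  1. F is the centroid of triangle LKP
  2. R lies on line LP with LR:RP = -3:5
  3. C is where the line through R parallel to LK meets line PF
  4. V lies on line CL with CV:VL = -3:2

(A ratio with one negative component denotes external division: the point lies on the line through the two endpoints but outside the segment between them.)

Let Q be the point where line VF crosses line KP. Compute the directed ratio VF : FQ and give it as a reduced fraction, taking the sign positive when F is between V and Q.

VF:FQ = 1/2

Work in coordinates with P = (0, 0), L = (1, 0), E = (0, 1), K = (5, 3).
1. F is the centroid of triangle LKP ⇒ F = (2, 1)
2. R lies on line LP with LR:RP = -3:5 ⇒ R = (5/2, 0)
3. C is where the line through R parallel to LK meets line PF ⇒ C = (15/2, 15/4)
4. V lies on line CL with CV:VL = -3:2 ⇒ V = (-12, -15/2)
line VF meets KP at Q = (30, 18)
F = V + t·(Q−V) with t = 1/3, so VF:FQ = 1/3:2/3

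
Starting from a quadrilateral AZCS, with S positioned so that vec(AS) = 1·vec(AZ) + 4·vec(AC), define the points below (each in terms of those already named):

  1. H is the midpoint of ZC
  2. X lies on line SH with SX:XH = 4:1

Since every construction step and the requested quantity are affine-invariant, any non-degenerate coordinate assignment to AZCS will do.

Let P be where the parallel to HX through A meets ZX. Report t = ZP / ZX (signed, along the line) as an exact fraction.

t = 7/4

Choose coordinates A = (0, 0), Z = (1, 0), C = (0, 1), S = (1, 4).
1. H is the midpoint of ZC ⇒ H = (1/2, 1/2)
2. X lies on line SH with SX:XH = 4:1 ⇒ X = (3/5, 6/5)
through A parallel to HX: direction (1/10, 7/10); meets ZX at P = (3/10, 21/10)
P = Z + t·(X−Z) with t = 7/4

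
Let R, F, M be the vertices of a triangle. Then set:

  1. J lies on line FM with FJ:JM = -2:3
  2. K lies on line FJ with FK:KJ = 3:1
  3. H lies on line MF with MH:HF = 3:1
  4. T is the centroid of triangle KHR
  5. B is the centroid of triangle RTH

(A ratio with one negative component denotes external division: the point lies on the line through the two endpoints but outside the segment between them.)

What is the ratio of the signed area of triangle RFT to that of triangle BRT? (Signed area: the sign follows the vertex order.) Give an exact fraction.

[RFT]:[BRT] = -15/7

Assign R = (0, 0), F = (1, 0), M = (0, 1) — the answer is frame-independent, so this choice is without loss of generality.
1. J lies on line FM with FJ:JM = -2:3 ⇒ J = (3, -2)
2. K lies on line FJ with FK:KJ = 3:1 ⇒ K = (5/2, -3/2)
3. H lies on line MF with MH:HF = 3:1 ⇒ H = (3/4, 1/4)
4. T is the centroid of triangle KHR ⇒ T = (13/12, -5/12)
5. B is the centroid of triangle RTH ⇒ B = (11/18, -1/18)
2·[RFT] = -5/12, 2·[BRT] = 7/36
[RFT]:[BRT] = -5/12:7/36 = -15/7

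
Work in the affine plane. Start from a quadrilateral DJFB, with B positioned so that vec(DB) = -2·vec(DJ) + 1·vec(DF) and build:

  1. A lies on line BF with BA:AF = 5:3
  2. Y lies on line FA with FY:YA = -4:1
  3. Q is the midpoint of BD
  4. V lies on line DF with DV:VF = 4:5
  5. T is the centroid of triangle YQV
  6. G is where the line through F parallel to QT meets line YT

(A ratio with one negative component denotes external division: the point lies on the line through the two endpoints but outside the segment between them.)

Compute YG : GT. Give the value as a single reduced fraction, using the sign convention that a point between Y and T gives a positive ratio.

YG:GT = 8

Work in coordinates with D = (0, 0), J = (1, 0), F = (0, 1), B = (-2, 1).
1. A lies on line BF with BA:AF = 5:3 ⇒ A = (-3/4, 1)
2. Y lies on line FA with FY:YA = -4:1 ⇒ Y = (-1, 1)
3. Q is the midpoint of BD ⇒ Q = (-1, 1/2)
4. V lies on line DF with DV:VF = 4:5 ⇒ V = (0, 4/9)
5. T is the centroid of triangle YQV ⇒ T = (-2/3, 35/54)
6. G is where the line through F parallel to QT meets line YT ⇒ G = (-19/27, 167/243)
G = Y + t·(T−Y) with t = 8/9, so YG:GT = t:(1−t) = 8/9:1/9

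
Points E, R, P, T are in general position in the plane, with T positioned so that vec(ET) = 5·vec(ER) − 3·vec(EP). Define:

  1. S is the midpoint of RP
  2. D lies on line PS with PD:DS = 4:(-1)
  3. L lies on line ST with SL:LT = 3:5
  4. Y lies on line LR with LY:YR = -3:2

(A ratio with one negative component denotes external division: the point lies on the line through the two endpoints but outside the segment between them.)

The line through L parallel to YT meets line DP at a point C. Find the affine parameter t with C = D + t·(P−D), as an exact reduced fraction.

t = -13/56

Work in coordinates with E = (0, 0), R = (1, 0), P = (0, 1), T = (5, -3).
1. S is the midpoint of RP ⇒ S = (1/2, 1/2)
2. D lies on line PS with PD:DS = 4:(-1) ⇒ D = (2/3, 1/3)
3. L lies on line ST with SL:LT = 3:5 ⇒ L = (35/16, -13/16)
4. Y lies on line LR with LY:YR = -3:2 ⇒ Y = (-11/8, 13/8)
through L parallel to YT: direction (51/8, -37/8); meets DP at C = (23/28, 5/28)
C = D + t·(P−D) with t = -13/56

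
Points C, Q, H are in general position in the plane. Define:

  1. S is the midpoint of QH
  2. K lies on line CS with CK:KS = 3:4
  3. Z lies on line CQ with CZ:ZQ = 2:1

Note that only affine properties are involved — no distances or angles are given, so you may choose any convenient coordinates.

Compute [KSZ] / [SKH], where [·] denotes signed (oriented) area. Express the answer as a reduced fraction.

[KSZ]:[SKH] = 2/3

Choose coordinates C = (0, 0), Q = (1, 0), H = (0, 1).
1. S is the midpoint of QH ⇒ S = (1/2, 1/2)
2. K lies on line CS with CK:KS = 3:4 ⇒ K = (3/14, 3/14)
3. Z lies on line CQ with CZ:ZQ = 2:1 ⇒ Z = (2/3, 0)
2·[KSZ] = -4/21, 2·[SKH] = -2/7
[KSZ]:[SKH] = -4/21:-2/7 = 2/3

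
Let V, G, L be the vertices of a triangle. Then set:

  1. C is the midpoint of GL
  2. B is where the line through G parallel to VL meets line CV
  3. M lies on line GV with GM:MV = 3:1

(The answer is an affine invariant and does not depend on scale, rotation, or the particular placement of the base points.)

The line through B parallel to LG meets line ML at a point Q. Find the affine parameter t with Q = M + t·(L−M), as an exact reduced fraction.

t = 7/3

Choose coordinates V = (0, 0), G = (1, 0), L = (0, 1).
1. C is the midpoint of GL ⇒ C = (1/2, 1/2)
2. B is where the line through G parallel to VL meets line CV ⇒ B = (1, 1)
3. M lies on line GV with GM:MV = 3:1 ⇒ M = (1/4, 0)
through B parallel to LG: direction (1, -1); meets ML at Q = (-1/3, 7/3)
Q = M + t·(L−M) with t = 7/3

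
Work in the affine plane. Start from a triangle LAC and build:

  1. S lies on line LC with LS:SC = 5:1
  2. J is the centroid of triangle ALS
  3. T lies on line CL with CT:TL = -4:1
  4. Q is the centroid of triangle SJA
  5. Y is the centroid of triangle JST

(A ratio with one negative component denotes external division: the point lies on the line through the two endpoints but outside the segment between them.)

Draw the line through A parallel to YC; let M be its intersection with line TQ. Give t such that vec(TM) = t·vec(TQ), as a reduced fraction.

t = 21/11

Work in coordinates with L = (0, 0), A = (1, 0), C = (0, 1).
1. S lies on line LC with LS:SC = 5:1 ⇒ S = (0, 5/6)
2. J is the centroid of triangle ALS ⇒ J = (1/3, 5/18)
3. T lies on line CL with CT:TL = -4:1 ⇒ T = (0, -1/3)
4. Q is the centroid of triangle SJA ⇒ Q = (4/9, 10/27)
5. Y is the centroid of triangle JST ⇒ Y = (1/9, 7/27)
through A parallel to YC: direction (-1/9, 20/27); meets TQ at M = (28/33, 100/99)
M = T + t·(Q−T) with t = 21/11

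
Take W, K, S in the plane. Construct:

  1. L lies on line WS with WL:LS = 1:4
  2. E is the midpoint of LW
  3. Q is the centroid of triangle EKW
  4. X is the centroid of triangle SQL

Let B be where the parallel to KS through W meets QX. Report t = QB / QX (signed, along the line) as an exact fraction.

t = -33/14

Assign W = (0, 0), K = (1, 0), S = (0, 1) — the answer is frame-independent, so this choice is without loss of generality.
1. L lies on line WS with WL:LS = 1:4 ⇒ L = (0, 1/5)
2. E is the midpoint of LW ⇒ E = (0, 1/10)
3. Q is the centroid of triangle EKW ⇒ Q = (1/3, 1/30)
4. X is the centroid of triangle SQL ⇒ X = (1/9, 37/90)
through W parallel to KS: direction (-1, 1); meets QX at B = (6/7, -6/7)
B = Q + t·(X−Q) with t = -33/14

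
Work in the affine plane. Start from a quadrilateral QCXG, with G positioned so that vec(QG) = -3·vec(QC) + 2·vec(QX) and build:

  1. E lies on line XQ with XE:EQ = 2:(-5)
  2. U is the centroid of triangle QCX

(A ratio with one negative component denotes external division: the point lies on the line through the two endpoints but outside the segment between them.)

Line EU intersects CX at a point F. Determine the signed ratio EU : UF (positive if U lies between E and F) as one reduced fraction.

Assign Q = (0, 0), C = (1, 0), X = (0, 1), G = (-3, 2) — the answer is frame-independent, so this choice is without loss of generality.
1. E lies on line XQ with XE:EQ = 2:(-5) ⇒ E = (0, 5/3)
2. U is the centroid of triangle QCX ⇒ U = (1/3, 1/3)
line EU meets CX at F = (2/9, 7/9)
U = E + t·(F−E) with t = 3/2, so EU:UF = 3/2:-1/2

EU:UF = -3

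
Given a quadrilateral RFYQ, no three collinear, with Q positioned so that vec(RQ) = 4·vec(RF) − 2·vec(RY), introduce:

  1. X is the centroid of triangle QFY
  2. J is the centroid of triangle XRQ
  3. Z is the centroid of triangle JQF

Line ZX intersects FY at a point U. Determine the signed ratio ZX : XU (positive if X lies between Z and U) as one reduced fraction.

ZX:XU = 1/9

Work in coordinates with R = (0, 0), F = (1, 0), Y = (0, 1), Q = (4, -2).
1. X is the centroid of triangle QFY ⇒ X = (5/3, -1/3)
2. J is the centroid of triangle XRQ ⇒ J = (17/9, -7/9)
3. Z is the centroid of triangle JQF ⇒ Z = (62/27, -25/27)
line ZX meets FY at U = (-4, 5)
X = Z + t·(U−Z) with t = 1/10, so ZX:XU = 1/10:9/10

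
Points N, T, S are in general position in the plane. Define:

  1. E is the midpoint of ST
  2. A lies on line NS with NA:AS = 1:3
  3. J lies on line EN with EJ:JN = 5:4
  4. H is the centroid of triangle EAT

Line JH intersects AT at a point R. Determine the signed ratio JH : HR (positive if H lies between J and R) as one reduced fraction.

Choose coordinates N = (0, 0), T = (1, 0), S = (0, 1).
1. E is the midpoint of ST ⇒ E = (1/2, 1/2)
2. A lies on line NS with NA:AS = 1:3 ⇒ A = (0, 1/4)
3. J lies on line EN with EJ:JN = 5:4 ⇒ J = (2/9, 2/9)
4. H is the centroid of triangle EAT ⇒ H = (1/2, 1/4)
line JH meets AT at R = (1/7, 3/14)
H = J + t·(R−J) with t = -7/2, so JH:HR = -7/2:9/2

JH:HR = -7/9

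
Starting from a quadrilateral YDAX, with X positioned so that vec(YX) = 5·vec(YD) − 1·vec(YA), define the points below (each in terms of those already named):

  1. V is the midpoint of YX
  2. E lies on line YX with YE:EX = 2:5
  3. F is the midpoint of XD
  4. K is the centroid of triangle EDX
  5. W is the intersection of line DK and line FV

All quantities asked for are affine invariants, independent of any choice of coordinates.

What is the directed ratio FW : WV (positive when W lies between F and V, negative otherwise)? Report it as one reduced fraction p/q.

Assign Y = (0, 0), D = (1, 0), A = (0, 1), X = (5, -1) — the answer is frame-independent, so this choice is without loss of generality.
1. V is the midpoint of YX ⇒ V = (5/2, -1/2)
2. E lies on line YX with YE:EX = 2:5 ⇒ E = (10/7, -2/7)
3. F is the midpoint of XD ⇒ F = (3, -1/2)
4. K is the centroid of triangle EDX ⇒ K = (52/21, -3/7)
5. W is the intersection of line DK and line FV ⇒ W = (49/18, -1/2)
W = F + t·(V−F) with t = 5/9, so FW:WV = t:(1−t) = 5/9:4/9

FW:WV = 5/4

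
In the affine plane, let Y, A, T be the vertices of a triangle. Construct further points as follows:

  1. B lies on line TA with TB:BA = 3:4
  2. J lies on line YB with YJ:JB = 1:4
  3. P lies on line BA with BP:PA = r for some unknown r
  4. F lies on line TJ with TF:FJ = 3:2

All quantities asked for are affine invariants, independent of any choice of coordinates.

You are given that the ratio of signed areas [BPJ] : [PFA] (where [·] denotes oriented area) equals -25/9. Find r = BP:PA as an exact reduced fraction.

Assign Y = (0, 0), A = (1, 0), T = (0, 1) — the answer is frame-independent, so this choice is without loss of generality.
1. B lies on line TA with TB:BA = 3:4 ⇒ B = (3/7, 4/7)
2. J lies on line YB with YJ:JB = 1:4 ⇒ J = (3/35, 4/35)
3. With BP:PA = r, write λ = r/(r+1) so P = B + λ·(A−B); P is affine-linear in λ
4. F lies on line TJ with TF:FJ = 3:2 ⇒ F = (9/175, 82/175)
Every point depending on P is an affine combination of P and λ-independent points, so each such coordinate is linear in λ; the λ² term in each signed area is a multiple of (A−B)×(A−B) = 0, so 2·[BPJ] and 2·[PFA] are each linear in λ. Evaluating at λ=0 and λ=1:
  2·[BPJ] = -16/35·λ,   2·[PFA] = -48/175·λ + 48/175
So [BPJ]:[PFA] = (-16/35·λ) / (-48/175·λ + 48/175). Setting this equal to -25/9:
  -16/35·λ = -25/9·(-48/175·λ + 48/175)  ⇒  λ = 5/8
Then r = λ/(1−λ) = (5/8)/(3/8) = 5/3. Check: with r = 5/3, P = (11/14, 3/14) and [BPJ]:[PFA] = -25/9 as required.

r = 5/3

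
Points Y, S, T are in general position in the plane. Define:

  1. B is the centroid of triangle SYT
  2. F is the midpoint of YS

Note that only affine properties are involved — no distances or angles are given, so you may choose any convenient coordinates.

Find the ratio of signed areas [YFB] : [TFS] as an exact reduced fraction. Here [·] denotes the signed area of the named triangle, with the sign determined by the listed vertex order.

Assign Y = (0, 0), S = (1, 0), T = (0, 1) — the answer is frame-independent, so this choice is without loss of generality.
1. B is the centroid of triangle SYT ⇒ B = (1/3, 1/3)
2. F is the midpoint of YS ⇒ F = (1/2, 0)
2·[YFB] = 1/6, 2·[TFS] = 1/2
[YFB]:[TFS] = 1/6:1/2 = 1/3

[YFB]:[TFS] = 1/3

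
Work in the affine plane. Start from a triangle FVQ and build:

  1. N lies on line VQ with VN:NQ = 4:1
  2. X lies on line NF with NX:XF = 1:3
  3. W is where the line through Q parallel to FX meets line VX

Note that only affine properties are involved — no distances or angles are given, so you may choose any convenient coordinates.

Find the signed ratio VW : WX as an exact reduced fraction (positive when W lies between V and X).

VW:WX = -5

Set F = (0, 0), V = (1, 0), Q = (0, 1); any affine frame gives the same invariant.
1. N lies on line VQ with VN:NQ = 4:1 ⇒ N = (1/5, 4/5)
2. X lies on line NF with NX:XF = 1:3 ⇒ X = (3/20, 3/5)
3. W is where the line through Q parallel to FX meets line VX ⇒ W = (-1/16, 3/4)
W = V + t·(X−V) with t = 5/4, so VW:WX = t:(1−t) = 5/4:-1/4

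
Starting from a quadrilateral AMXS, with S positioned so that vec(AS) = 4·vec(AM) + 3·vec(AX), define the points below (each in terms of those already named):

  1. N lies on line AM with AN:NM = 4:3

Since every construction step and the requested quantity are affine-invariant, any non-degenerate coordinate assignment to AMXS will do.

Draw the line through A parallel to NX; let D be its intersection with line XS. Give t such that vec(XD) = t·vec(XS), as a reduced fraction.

Set A = (0, 0), M = (1, 0), X = (0, 1), S = (4, 3); any affine frame gives the same invariant.
1. N lies on line AM with AN:NM = 4:3 ⇒ N = (4/7, 0)
through A parallel to NX: direction (-4/7, 1); meets XS at D = (-4/9, 7/9)
D = X + t·(S−X) with t = -1/9

t = -1/9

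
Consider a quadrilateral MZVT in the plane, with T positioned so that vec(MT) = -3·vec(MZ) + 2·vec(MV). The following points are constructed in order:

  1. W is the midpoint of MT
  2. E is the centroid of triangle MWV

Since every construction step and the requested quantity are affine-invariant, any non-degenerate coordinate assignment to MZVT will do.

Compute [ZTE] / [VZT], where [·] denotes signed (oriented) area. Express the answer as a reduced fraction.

Choose coordinates M = (0, 0), Z = (1, 0), V = (0, 1), T = (-3, 2).
1. W is the midpoint of MT ⇒ W = (-3/2, 1)
2. E is the centroid of triangle MWV ⇒ E = (-1/2, 2/3)
2·[ZTE] = 1/3, 2·[VZT] = -2
[ZTE]:[VZT] = 1/3:-2 = -1/6

[ZTE]:[VZT] = -1/6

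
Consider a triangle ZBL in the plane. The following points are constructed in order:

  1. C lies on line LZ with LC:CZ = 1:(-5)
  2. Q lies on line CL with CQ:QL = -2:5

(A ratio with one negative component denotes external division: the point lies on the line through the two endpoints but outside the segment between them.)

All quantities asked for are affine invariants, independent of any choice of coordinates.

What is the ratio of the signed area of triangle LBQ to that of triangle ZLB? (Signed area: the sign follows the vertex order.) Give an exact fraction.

[LBQ]:[ZLB] = -5/12

Set Z = (0, 0), B = (1, 0), L = (0, 1); any affine frame gives the same invariant.
1. C lies on line LZ with LC:CZ = 1:(-5) ⇒ C = (0, 5/4)
2. Q lies on line CL with CQ:QL = -2:5 ⇒ Q = (0, 17/12)
2·[LBQ] = 5/12, 2·[ZLB] = -1
[LBQ]:[ZLB] = 5/12:-1 = -5/12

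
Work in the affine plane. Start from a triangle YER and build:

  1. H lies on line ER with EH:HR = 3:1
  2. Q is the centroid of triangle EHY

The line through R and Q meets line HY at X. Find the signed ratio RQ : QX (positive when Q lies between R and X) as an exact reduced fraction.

Set Y = (0, 0), E = (1, 0), R = (0, 1); any affine frame gives the same invariant.
1. H lies on line ER with EH:HR = 3:1 ⇒ H = (1/4, 3/4)
2. Q is the centroid of triangle EHY ⇒ Q = (5/12, 1/4)
line RQ meets HY at X = (5/24, 5/8)
Q = R + t·(X−R) with t = 2, so RQ:QX = 2:-1

RQ:QX = -2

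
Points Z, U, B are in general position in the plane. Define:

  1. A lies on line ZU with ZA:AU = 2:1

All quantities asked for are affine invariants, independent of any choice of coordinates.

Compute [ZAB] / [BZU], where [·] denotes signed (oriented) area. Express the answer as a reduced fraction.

Assign Z = (0, 0), U = (1, 0), B = (0, 1) — the answer is frame-independent, so this choice is without loss of generality.
1. A lies on line ZU with ZA:AU = 2:1 ⇒ A = (2/3, 0)
2·[ZAB] = 2/3, 2·[BZU] = 1
[ZAB]:[BZU] = 2/3:1 = 2/3

[ZAB]:[BZU] = 2/3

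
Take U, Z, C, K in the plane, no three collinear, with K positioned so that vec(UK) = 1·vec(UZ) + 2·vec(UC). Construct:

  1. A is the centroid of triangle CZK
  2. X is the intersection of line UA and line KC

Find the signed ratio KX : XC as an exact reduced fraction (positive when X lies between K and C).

Work in coordinates with U = (0, 0), Z = (1, 0), C = (0, 1), K = (1, 2).
1. A is the centroid of triangle CZK ⇒ A = (2/3, 1)
2. X is the intersection of line UA and line KC ⇒ X = (2, 3)
X = K + t·(C−K) with t = -1, so KX:XC = t:(1−t) = -1:2

KX:XC = -1/2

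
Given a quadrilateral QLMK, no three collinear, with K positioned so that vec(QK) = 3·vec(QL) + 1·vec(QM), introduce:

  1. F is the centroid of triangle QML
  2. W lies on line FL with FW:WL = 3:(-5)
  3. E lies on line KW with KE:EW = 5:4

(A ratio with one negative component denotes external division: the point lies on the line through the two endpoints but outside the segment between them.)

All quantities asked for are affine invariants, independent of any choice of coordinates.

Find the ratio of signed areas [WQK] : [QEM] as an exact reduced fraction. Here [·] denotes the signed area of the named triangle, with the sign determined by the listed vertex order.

Assign Q = (0, 0), L = (1, 0), M = (0, 1), K = (3, 1) — the answer is frame-independent, so this choice is without loss of generality.
1. F is the centroid of triangle QML ⇒ F = (1/3, 1/3)
2. W lies on line FL with FW:WL = 3:(-5) ⇒ W = (-2/3, 5/6)
3. E lies on line KW with KE:EW = 5:4 ⇒ E = (26/27, 49/54)
2·[WQK] = 19/6, 2·[QEM] = 26/27
[WQK]:[QEM] = 19/6:26/27 = 171/52

[WQK]:[QEM] = 171/52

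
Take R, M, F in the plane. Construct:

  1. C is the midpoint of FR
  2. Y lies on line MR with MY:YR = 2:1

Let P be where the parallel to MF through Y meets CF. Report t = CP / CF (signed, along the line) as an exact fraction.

Choose coordinates R = (0, 0), M = (1, 0), F = (0, 1).
1. C is the midpoint of FR ⇒ C = (0, 1/2)
2. Y lies on line MR with MY:YR = 2:1 ⇒ Y = (1/3, 0)
through Y parallel to MF: direction (-1, 1); meets CF at P = (0, 1/3)
P = C + t·(F−C) with t = -1/3

t = -1/3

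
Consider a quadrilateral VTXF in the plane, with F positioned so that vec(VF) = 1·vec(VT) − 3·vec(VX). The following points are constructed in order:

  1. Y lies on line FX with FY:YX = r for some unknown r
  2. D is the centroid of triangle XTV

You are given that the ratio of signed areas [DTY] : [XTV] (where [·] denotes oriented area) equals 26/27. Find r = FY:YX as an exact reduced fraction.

Work in coordinates with V = (0, 0), T = (1, 0), X = (0, 1), F = (1, -3).
1. With FY:YX = r, write λ = r/(r+1) so Y = F + λ·(X−F); Y is affine-linear in λ
2. D is the centroid of triangle XTV ⇒ D = (1/3, 1/3)
Every point depending on Y is an affine combination of Y and λ-independent points, so each such coordinate is linear in λ; the λ² term in each signed area is a multiple of (X−F)×(X−F) = 0, so 2·[DTY] and 2·[XTV] are each linear in λ. Evaluating at λ=0 and λ=1:
  2·[DTY] = 7/3·λ − 2,   2·[XTV] = -1
So [DTY]:[XTV] = (7/3·λ − 2) / (-1). Setting this equal to 26/27:
  7/3·λ − 2 = 26/27·(-1)  ⇒  λ = 4/9
Then r = λ/(1−λ) = (4/9)/(5/9) = 4/5. Check: with r = 4/5, Y = (5/9, -11/9) and [DTY]:[XTV] = 26/27 as required.

r = 4/5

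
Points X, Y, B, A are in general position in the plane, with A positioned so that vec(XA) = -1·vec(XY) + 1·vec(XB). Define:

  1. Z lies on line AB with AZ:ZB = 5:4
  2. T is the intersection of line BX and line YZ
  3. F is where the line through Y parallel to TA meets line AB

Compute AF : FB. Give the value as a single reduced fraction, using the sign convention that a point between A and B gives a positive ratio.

AF:FB = -5/9

Set X = (0, 0), Y = (1, 0), B = (0, 1), A = (-1, 1); any affine frame gives the same invariant.
1. Z lies on line AB with AZ:ZB = 5:4 ⇒ Z = (-4/9, 1)
2. T is the intersection of line BX and line YZ ⇒ T = (0, 9/13)
3. F is where the line through Y parallel to TA meets line AB ⇒ F = (-9/4, 1)
F = A + t·(B−A) with t = -5/4, so AF:FB = t:(1−t) = -5/4:9/4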